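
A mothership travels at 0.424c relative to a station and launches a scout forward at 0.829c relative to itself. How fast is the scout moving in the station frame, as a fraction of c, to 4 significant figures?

Compose boost 2: (0.829 + 0.424)/(1 + 0.829×0.424) = 1.253/1.35150 = 0.9271

u ≈ 0.9271c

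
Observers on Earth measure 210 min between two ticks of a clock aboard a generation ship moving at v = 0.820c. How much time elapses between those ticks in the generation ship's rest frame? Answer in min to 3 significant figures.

γ = 1/√(1 − 0.820²) = 1.7471
Proper time: τ₀ = Δt/γ = 210/1.7471 = 120 min

τ₀ ≈ 120 min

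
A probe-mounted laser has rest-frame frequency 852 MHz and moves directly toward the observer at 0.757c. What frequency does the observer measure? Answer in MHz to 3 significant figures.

f_obs ≈ 2290 MHz

Relativistic Doppler: f_obs = f_src √((1+β)/(1−β))
= 852 × √(1.7570/0.24300) = 852 × 2.6890 = 2290 MHz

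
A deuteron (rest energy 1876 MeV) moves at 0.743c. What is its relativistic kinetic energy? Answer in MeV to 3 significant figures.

K ≈ 927 MeV

γ = 1/√(1 − 0.743²) = 1.4941
K = (γ − 1)m₀c² = (1.4941 − 1) × 1876 MeV = 0.49412 × 1876 MeV = 927 MeV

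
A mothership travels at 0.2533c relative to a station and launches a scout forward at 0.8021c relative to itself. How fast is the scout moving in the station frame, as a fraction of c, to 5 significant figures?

u ≈ 0.87718c

Compose boost 2: (0.8021 + 0.2533)/(1 + 0.8021×0.2533) = 1.0554/1.203172 = 0.87718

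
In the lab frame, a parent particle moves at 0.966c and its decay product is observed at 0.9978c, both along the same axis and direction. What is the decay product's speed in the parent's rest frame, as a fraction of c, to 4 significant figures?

u' ≈ 0.8803c

Inverse velocity addition: u' = (u − v)/(1 − uv/c²)
= (0.9978 − 0.966)/(1 − 0.9978×0.966) = 0.03180/0.0361252 = 0.8803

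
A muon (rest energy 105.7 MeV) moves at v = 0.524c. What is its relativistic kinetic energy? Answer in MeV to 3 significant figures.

γ = 1/√(1 − 0.524²) = 1.1741
K = (γ − 1)m₀c² = (1.1741 − 1) × 105.7 MeV = 0.17410 × 105.7 MeV = 18.4 MeV

K ≈ 18.4 MeV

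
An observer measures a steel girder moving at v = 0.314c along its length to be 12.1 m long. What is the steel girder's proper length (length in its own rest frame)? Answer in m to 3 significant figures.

γ = 1/√(1 − 0.314²) = 1.0533
L₀ = γL = 1.0533 × 12.1 = 12.7 m

L₀ ≈ 12.7 m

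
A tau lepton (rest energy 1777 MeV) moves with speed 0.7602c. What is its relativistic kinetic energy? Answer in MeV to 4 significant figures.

K ≈ 958.2 MeV

γ = 1/√(1 − 0.7602²) = 1.53920
K = (γ − 1)m₀c² = (1.53920 − 1) × 1777 MeV = 0.539198 × 1777 MeV = 958.2 MeV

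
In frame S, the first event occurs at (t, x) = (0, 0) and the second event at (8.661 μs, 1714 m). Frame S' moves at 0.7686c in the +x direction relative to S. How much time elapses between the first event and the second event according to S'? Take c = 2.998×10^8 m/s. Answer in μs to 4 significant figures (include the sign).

γ = 1/√(1 − 0.7686²) = 1.56316
Δt' = γ(Δt − vΔx/c²) = 1.56316 × (8.661 μs − 0.7686×1714 m / (2.998×10^8 m/s))
= 1.56316 × (4.26680 μs) = 6.670 μs

Δt' ≈ 6.670 μs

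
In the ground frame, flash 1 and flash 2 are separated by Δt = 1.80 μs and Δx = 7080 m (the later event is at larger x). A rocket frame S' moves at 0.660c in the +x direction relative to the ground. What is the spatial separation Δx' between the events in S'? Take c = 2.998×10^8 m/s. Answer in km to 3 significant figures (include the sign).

Δx' ≈ 8.95 km

γ = 1/√(1 − 0.660²) = 1.3311
Δx' = γ(Δx − vΔt) = 1.3311 × (7080 m − 0.660×(2.998×10^8 m/s)×1.80×10^-6 s)
= 1.3311 × (6723.8 m) = 8.95 km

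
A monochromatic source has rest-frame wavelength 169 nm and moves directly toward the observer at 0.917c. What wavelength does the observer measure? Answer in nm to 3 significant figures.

λ_obs ≈ 35.2 nm

Relativistic Doppler: λ_obs = λ_src √((1−β)/(1+β))
= 169 × √(0.083000/1.9170) = 169 × 0.20808 = 35.2 nm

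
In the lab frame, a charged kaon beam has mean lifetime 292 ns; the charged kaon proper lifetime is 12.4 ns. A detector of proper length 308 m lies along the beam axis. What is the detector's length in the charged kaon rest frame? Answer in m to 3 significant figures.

L ≈ 13.1 m

Time dilation ⇒ γ = Δt/τ₀ = 292/12.4 = 23.548
Length contraction: L = L₀/γ = 308/23.548 = 13.1 m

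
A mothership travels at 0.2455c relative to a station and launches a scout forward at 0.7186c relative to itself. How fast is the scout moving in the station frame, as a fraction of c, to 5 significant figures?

Compose boost 2: (0.7186 + 0.2455)/(1 + 0.7186×0.2455) = 0.96410/1.176416 = 0.81952

u ≈ 0.81952c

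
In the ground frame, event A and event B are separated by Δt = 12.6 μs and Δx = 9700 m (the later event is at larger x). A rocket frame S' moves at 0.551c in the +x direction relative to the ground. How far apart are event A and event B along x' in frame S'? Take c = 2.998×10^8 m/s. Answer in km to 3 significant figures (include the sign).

γ = 1/√(1 − 0.551²) = 1.1983
Δx' = γ(Δx − vΔt) = 1.1983 × (9700 m − 0.551×(2.998×10^8 m/s)×12.6×10^-6 s)
= 1.1983 × (7618.6 m) = 9.13 km

Δx' ≈ 9.13 km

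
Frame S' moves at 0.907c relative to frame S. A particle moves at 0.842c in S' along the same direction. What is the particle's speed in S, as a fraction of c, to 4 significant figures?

Relativistic velocity addition: u = (u' + v)/(1 + u'v/c²)
= (0.842 + 0.907)/(1 + 0.842×0.907) = 1.749/1.76369 = 0.9917

u ≈ 0.9917c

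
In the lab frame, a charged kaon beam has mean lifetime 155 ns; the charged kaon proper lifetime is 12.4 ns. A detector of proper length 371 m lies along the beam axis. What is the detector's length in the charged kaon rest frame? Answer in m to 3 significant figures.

L ≈ 29.7 m

Time dilation ⇒ γ = Δt/τ₀ = 155/12.4 = 12.500
Length contraction: L = L₀/γ = 371/12.500 = 29.7 m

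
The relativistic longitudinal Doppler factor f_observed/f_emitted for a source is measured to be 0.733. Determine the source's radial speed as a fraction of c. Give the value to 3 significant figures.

f_obs/f_src = √((1−β)/(1+β)) = 0.733  ⇒  (1−β)/(1+β) = 0.53729
β = |1 − D²|/(1 + D²) = |1 − 0.53729|/(1 + 0.53729) = 0.301

β ≈ 0.301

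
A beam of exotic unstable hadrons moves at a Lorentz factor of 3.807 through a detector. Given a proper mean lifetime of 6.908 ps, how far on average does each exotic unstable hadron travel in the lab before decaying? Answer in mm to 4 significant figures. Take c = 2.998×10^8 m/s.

d ≈ 7.608 mm

β = √(1 − 1/γ²) = √(1 − 1/3.807²) = 0.964885
Dilated lifetime: Δt = γτ₀ = 3.807 × 6.908 ps = 26.2988 ps
d = vΔt = 0.964885c × 26.2988 ps = 2.89272×10^8 m/s × 2.62988×10^-11 s = 7.608 mm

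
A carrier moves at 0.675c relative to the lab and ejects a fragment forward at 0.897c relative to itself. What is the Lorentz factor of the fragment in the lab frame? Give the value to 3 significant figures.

γ ≈ 4.92

u_lab = (0.897 + 0.675)/(1 + 0.897×0.675) = 1.572/1.60548 = 0.979149
γ = 1/√(1 − 0.979149²) = 4.92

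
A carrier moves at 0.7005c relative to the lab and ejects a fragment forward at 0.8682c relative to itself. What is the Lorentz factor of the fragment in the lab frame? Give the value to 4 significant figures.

u_lab = (0.8682 + 0.7005)/(1 + 0.8682×0.7005) = 1.5687/1.608174 = 0.9754541
γ = 1/√(1 − 0.9754541²) = 4.541

γ ≈ 4.541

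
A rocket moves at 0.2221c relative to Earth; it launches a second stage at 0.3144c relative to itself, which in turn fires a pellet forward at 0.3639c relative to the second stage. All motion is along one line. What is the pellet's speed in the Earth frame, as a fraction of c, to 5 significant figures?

u ≈ 0.73183c

Compose boost 2: (0.3144 + 0.2221)/(1 + 0.3144×0.2221) = 0.53650/1.069828 = 0.5014824
Compose boost 3: (0.3639 + 0.5014824)/(1 + 0.3639×0.5014824) = 0.8653824/1.182489 = 0.73183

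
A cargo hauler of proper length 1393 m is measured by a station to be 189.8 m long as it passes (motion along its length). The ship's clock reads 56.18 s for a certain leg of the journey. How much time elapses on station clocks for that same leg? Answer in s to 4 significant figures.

Length contraction ⇒ γ = L₀/L = 1393/189.8 = 7.33930
Time dilation: Δt = γτ₀ = 7.33930 × 56.18 s = 412.3 s

Δt ≈ 412.3 s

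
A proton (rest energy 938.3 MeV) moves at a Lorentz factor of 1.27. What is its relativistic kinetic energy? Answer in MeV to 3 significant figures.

K ≈ 253 MeV

γ = 1.27 (given)
K = (γ − 1)m₀c² = (1.27 − 1) × 938.3 MeV = 0.27000 × 938.3 MeV = 253 MeV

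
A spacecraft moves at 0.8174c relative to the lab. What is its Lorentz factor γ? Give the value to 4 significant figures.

γ = 1/√(1 − β²) = 1/√(1 − 0.8174²) = 1/√(0.331857) = 1.736

γ ≈ 1.736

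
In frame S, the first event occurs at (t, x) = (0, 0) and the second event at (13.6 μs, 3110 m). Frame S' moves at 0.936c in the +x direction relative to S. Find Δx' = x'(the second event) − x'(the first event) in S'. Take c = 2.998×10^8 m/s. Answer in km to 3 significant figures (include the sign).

Δx' ≈ -2.01 km

γ = 1/√(1 − 0.936²) = 2.8409
Δx' = γ(Δx − vΔt) = 2.8409 × (3110 m − 0.936×(2.998×10^8 m/s)×13.6×10^-6 s)
= 2.8409 × (-706.33 m) = -2.01 km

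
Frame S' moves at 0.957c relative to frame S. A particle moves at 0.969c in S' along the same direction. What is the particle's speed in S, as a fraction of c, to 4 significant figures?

u ≈ 0.9993c

Relativistic velocity addition: u = (u' + v)/(1 + u'v/c²)
= (0.969 + 0.957)/(1 + 0.969×0.957) = 1.926/1.92733 = 0.9993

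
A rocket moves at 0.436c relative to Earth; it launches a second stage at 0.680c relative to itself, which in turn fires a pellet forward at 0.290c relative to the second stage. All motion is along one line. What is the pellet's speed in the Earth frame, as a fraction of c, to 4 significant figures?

u ≈ 0.9209c

Compose boost 2: (0.680 + 0.436)/(1 + 0.680×0.436) = 1.116/1.29648 = 0.860792
Compose boost 3: (0.290 + 0.860792)/(1 + 0.290×0.860792) = 1.15079/1.24963 = 0.9209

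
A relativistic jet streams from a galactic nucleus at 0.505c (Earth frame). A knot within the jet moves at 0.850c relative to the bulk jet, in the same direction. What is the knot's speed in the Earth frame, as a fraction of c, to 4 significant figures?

u ≈ 0.9480c

Relativistic velocity addition: u = (u' + v)/(1 + u'v/c²)
= (0.850 + 0.505)/(1 + 0.850×0.505) = 1.355/1.42925 = 0.9480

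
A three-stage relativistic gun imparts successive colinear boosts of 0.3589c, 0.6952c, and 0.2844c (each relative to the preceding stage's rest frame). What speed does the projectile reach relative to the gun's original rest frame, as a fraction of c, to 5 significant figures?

u ≈ 0.90974c

Compose boost 2: (0.6952 + 0.3589)/(1 + 0.6952×0.3589) = 1.0541/1.249507 = 0.8436125
Compose boost 3: (0.2844 + 0.8436125)/(1 + 0.2844×0.8436125) = 1.128013/1.239923 = 0.90974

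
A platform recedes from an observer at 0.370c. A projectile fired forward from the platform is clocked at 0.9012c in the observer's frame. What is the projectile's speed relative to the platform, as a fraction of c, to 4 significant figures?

u' ≈ 0.7969c

Inverse velocity addition: u' = (u − v)/(1 − uv/c²)
= (0.9012 − 0.370)/(1 − 0.9012×0.370) = 0.5312/0.666556 = 0.7969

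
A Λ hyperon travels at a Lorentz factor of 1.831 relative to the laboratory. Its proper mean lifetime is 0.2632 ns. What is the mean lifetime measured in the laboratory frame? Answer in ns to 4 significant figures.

γ = 1.831 (given)
Time dilation: Δt = γτ₀ = 1.831 × 0.2632 ns = 0.4819 ns

Δt ≈ 0.4819 ns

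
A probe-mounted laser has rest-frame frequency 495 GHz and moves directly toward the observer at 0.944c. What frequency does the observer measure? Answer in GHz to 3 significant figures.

f_obs ≈ 2920 GHz

Relativistic Doppler: f_obs = f_src √((1+β)/(1−β))
= 495 × √(1.9440/0.056000) = 495 × 5.8919 = 2920 GHz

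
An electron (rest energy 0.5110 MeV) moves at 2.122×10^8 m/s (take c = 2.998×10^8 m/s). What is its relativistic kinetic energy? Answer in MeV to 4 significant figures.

K ≈ 0.2124 MeV

β = v/c = 2.122×10^8 / 2.998×10^8 = 0.707805
γ = 1/√(1 − 0.707805²) = 1.41561
K = (γ − 1)m₀c² = (1.41561 − 1) × 0.5110 MeV = 0.415613 × 0.5110 MeV = 0.2124 MeV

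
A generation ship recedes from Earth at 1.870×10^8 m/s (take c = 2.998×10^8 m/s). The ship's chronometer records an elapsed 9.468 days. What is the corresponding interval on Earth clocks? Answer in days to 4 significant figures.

β = v/c = 1.870×10^8 / 2.998×10^8 = 0.623749
γ = 1/√(1 − 0.623749²) = 1.27939
Time dilation: Δt = γτ₀ = 1.27939 × 9.468 days = 12.11 days

Δt ≈ 12.11 days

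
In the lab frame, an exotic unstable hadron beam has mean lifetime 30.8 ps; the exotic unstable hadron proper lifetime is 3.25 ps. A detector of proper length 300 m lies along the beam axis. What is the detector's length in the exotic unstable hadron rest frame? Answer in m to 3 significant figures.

Time dilation ⇒ γ = Δt/τ₀ = 30.8/3.25 = 9.4769
Length contraction: L = L₀/γ = 300/9.4769 = 31.7 m

L ≈ 31.7 m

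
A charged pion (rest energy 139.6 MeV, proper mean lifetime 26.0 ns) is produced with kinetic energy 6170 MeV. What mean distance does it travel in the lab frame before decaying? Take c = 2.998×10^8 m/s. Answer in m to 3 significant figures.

d ≈ 352 m

γ = 1 + K/(m₀c²) = 1 + 6170/139.6 = 45.198
β = √(1 − 1/γ²) = 0.99976
Dilated lifetime: γτ₀ = 45.198 × 26.0 ns = 1175.1 ns
d = βc·γτ₀ = 0.99976 × (2.998×10^8 m/s) × 1.1751×10^-6 s = 352 m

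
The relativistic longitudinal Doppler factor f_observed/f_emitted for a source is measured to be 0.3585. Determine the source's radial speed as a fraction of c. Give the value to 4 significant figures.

f_obs/f_src = √((1−β)/(1+β)) = 0.3585  ⇒  (1−β)/(1+β) = 0.128522
β = |1 − D²|/(1 + D²) = |1 − 0.128522|/(1 + 0.128522) = 0.7722

β ≈ 0.7722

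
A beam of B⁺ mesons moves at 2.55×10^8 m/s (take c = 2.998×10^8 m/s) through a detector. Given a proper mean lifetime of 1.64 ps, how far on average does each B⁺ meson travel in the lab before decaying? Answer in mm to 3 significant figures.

d ≈ 0.795 mm

β = v/c = 2.55×10^8 / 2.998×10^8 = 0.85057
γ = 1/√(1 − 0.85057²) = 1.9016
Dilated lifetime: Δt = γτ₀ = 1.9016 × 1.64 ps = 3.1187 ps
d = vΔt = 0.85057c × 3.1187 ps = 2.5500×10^8 m/s × 3.1187×10^-12 s = 0.795 mm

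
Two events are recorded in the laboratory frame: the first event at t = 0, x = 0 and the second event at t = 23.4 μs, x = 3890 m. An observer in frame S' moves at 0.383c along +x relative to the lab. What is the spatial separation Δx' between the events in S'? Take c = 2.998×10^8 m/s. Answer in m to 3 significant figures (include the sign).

Δx' ≈ 1300 m

γ = 1/√(1 − 0.383²) = 1.0825
Δx' = γ(Δx − vΔt) = 1.0825 × (3890 m − 0.383×(2.998×10^8 m/s)×23.4×10^-6 s)
= 1.0825 × (1203.1 m) = 1300 m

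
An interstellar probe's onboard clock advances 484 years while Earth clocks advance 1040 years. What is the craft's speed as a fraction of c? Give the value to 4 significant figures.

β ≈ 0.8851

γ = Δt/τ₀ = 1040/484 = 2.14876
β = √(1 − 1/γ²) = √(1 − 1/2.14876²) = 0.8851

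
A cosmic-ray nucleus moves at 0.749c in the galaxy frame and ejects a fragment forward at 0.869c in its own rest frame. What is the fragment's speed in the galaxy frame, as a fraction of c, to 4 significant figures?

u ≈ 0.9801c

Compose boost 2: (0.869 + 0.749)/(1 + 0.869×0.749) = 1.618/1.65088 = 0.9801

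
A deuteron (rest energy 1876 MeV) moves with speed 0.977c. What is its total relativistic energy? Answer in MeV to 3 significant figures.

E ≈ 8800 MeV

γ = 1/√(1 − 0.977²) = 4.6896
E = γm₀c² = 4.6896 × 1876 MeV = 8800 MeV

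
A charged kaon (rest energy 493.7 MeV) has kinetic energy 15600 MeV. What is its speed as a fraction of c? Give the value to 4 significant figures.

γ = 1 + K/(m₀c²) = 1 + 15600/493.7 = 32.5981
β = √(1 − 1/γ²) = 0.9995

β ≈ 0.9995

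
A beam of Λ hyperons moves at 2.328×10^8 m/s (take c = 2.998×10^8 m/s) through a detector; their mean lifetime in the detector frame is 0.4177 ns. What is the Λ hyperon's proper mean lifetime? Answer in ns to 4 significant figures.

β = v/c = 2.328×10^8 / 2.998×10^8 = 0.776518
γ = 1/√(1 − 0.776518²) = 1.58706
Proper time: τ₀ = Δt/γ = 0.4177/1.58706 = 0.2632 ns

τ₀ ≈ 0.2632 ns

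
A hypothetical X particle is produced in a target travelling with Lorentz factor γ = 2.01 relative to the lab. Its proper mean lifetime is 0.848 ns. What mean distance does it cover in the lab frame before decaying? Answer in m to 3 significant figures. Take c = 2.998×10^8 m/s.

β = √(1 − 1/γ²) = √(1 − 1/2.01²) = 0.86746
Dilated lifetime: Δt = γτ₀ = 2.01 × 0.848 ns = 1.7045 ns
d = vΔt = 0.86746c × 1.7045 ns = 2.6006×10^8 m/s × 1.7045×10^-9 s = 0.443 m

d ≈ 0.443 m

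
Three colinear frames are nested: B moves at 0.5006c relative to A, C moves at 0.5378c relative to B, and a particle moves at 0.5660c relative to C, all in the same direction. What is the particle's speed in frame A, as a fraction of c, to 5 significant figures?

u ≈ 0.94605c

Compose boost 2: (0.5378 + 0.5006)/(1 + 0.5378×0.5006) = 1.0384/1.269223 = 0.8181385
Compose boost 3: (0.5660 + 0.8181385)/(1 + 0.5660×0.8181385) = 1.384139/1.463066 = 0.94605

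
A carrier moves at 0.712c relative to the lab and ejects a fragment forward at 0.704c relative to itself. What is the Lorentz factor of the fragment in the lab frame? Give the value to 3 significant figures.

γ ≈ 3.01

u_lab = (0.704 + 0.712)/(1 + 0.704×0.712) = 1.416/1.50125 = 0.943215
γ = 1/√(1 − 0.943215²) = 3.01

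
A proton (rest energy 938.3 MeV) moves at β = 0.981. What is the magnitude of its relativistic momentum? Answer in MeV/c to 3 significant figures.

γ = 1/√(1 − 0.981²) = 5.1544
p = γβm₀c = 5.1544 × 0.981 × 938.3 MeV/c = 4740 MeV/c

p ≈ 4740 MeV/c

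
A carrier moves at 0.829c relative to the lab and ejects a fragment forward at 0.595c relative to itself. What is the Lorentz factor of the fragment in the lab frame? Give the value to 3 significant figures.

γ ≈ 3.32

u_lab = (0.595 + 0.829)/(1 + 0.595×0.829) = 1.424/1.49325 = 0.953621
γ = 1/√(1 − 0.953621²) = 3.32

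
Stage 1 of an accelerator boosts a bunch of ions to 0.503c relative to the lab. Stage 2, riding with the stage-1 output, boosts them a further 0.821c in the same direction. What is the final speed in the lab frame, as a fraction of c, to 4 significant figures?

u ≈ 0.9370c

Compose boost 2: (0.821 + 0.503)/(1 + 0.821×0.503) = 1.324/1.41296 = 0.9370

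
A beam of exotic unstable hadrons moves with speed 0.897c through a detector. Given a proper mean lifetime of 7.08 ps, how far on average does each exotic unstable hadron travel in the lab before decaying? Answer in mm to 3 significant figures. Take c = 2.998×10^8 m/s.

d ≈ 4.31 mm

γ = 1/√(1 − 0.897²) = 2.2623
Dilated lifetime: Δt = γτ₀ = 2.2623 × 7.08 ps = 16.017 ps
d = vΔt = 0.897c × 16.017 ps = 2.6892×10^8 m/s × 1.6017×10^-11 s = 4.31 mm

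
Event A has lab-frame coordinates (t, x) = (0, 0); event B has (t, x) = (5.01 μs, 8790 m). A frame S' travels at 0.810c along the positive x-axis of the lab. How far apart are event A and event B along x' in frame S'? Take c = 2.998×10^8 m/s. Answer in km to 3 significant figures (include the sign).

Δx' ≈ 12.9 km

γ = 1/√(1 − 0.810²) = 1.7052
Δx' = γ(Δx − vΔt) = 1.7052 × (8790 m − 0.810×(2.998×10^8 m/s)×5.01×10^-6 s)
= 1.7052 × (7573.4 m) = 12.9 km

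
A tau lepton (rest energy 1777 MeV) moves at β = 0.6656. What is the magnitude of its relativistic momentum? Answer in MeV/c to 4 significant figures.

p ≈ 1585 MeV/c

γ = 1/√(1 − 0.6656²) = 1.33993
p = γβm₀c = 1.33993 × 0.6656 × 1777 MeV/c = 1585 MeV/c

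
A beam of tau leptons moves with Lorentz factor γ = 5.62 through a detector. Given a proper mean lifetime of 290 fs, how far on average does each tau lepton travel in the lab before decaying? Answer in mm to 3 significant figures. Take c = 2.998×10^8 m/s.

β = √(1 − 1/γ²) = √(1 − 1/5.62²) = 0.98404
Dilated lifetime: Δt = γτ₀ = 5.62 × 290 fs = 1629.8 fs
d = vΔt = 0.98404c × 1629.8 fs = 2.9502×10^8 m/s × 1.6298×10^-12 s = 0.481 mm

d ≈ 0.481 mm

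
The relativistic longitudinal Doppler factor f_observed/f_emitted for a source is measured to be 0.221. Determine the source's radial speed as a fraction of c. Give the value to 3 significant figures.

β ≈ 0.907

f_obs/f_src = √((1−β)/(1+β)) = 0.221  ⇒  (1−β)/(1+β) = 0.048841
β = |1 − D²|/(1 + D²) = |1 − 0.048841|/(1 + 0.048841) = 0.907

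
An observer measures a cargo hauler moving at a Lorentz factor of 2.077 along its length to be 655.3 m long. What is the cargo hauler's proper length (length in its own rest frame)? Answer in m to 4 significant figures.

L₀ ≈ 1361 m

γ = 2.077 (given)
L₀ = γL = 2.077 × 655.3 = 1361 m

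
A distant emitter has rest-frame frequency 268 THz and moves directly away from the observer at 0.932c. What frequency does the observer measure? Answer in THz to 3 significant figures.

Relativistic Doppler: f_obs = f_src √((1−β)/(1+β))
= 268 × √(0.068000/1.9320) = 268 × 0.18761 = 50.3 THz

f_obs ≈ 50.3 THz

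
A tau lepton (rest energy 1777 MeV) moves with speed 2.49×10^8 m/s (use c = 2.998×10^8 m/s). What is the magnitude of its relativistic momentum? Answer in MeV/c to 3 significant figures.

β = v/c = 2.49×10^8 / 2.998×10^8 = 0.83055
γ = 1/√(1 − 0.83055²) = 1.7955
p = γβm₀c = 1.7955 × 0.83055 × 1777 MeV/c = 2650 MeV/c

p ≈ 2650 MeV/c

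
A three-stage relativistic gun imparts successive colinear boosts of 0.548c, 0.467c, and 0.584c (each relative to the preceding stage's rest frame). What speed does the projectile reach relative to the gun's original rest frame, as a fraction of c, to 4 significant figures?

Compose boost 2: (0.467 + 0.548)/(1 + 0.467×0.548) = 1.015/1.25592 = 0.808175
Compose boost 3: (0.584 + 0.808175)/(1 + 0.584×0.808175) = 1.39218/1.47197 = 0.9458

u ≈ 0.9458c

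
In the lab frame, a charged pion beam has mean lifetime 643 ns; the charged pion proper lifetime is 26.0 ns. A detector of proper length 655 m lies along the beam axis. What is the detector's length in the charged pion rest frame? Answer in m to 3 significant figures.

Time dilation ⇒ γ = Δt/τ₀ = 643/26.0 = 24.731
Length contraction: L = L₀/γ = 655/24.731 = 26.5 m

L ≈ 26.5 m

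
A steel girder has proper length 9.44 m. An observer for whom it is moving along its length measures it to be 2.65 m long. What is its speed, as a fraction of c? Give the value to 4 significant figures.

γ = L₀/L = 9.44/2.65 = 3.56226
β = √(1 − 1/γ²) = 0.9598

β ≈ 0.9598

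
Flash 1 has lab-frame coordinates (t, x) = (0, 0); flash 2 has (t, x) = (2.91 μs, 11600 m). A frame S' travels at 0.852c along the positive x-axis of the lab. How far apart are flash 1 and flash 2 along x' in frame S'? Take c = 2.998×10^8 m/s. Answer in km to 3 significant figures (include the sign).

γ = 1/√(1 − 0.852²) = 1.9101
Δx' = γ(Δx − vΔt) = 1.9101 × (11600 m − 0.852×(2.998×10^8 m/s)×2.91×10^-6 s)
= 1.9101 × (10857 m) = 20.7 km

Δx' ≈ 20.7 km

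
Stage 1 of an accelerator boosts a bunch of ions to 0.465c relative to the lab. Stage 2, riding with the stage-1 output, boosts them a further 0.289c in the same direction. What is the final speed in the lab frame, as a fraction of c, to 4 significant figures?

Compose boost 2: (0.289 + 0.465)/(1 + 0.289×0.465) = 0.7540/1.13438 = 0.6647

u ≈ 0.6647c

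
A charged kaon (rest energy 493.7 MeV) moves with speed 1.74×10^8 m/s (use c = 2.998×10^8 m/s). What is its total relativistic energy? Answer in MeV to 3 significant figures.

β = v/c = 1.74×10^8 / 2.998×10^8 = 0.58039
γ = 1/√(1 − 0.58039²) = 1.2280
E = γm₀c² = 1.2280 × 493.7 MeV = 606 MeV

E ≈ 606 MeV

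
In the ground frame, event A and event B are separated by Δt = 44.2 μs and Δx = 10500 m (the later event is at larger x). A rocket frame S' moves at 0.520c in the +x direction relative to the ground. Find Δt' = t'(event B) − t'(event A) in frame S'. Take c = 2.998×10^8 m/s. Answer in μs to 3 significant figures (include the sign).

γ = 1/√(1 − 0.520²) = 1.1707
Δt' = γ(Δt − vΔx/c²) = 1.1707 × (44.2 μs − 0.520×10500 m / (2.998×10^8 m/s))
= 1.1707 × (25.988 μs) = 30.4 μs

Δt' ≈ 30.4 μs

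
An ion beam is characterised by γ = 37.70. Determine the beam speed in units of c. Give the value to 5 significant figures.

β = √(1 − 1/γ²) = √(1 − 1/37.70²) = √(0.9992964) = 0.99965

β ≈ 0.99965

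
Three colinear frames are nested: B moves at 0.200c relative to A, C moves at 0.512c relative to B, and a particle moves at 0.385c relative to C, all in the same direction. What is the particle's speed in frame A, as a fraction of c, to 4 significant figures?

u ≈ 0.8256c

Compose boost 2: (0.512 + 0.200)/(1 + 0.512×0.200) = 0.7120/1.10240 = 0.645864
Compose boost 3: (0.385 + 0.645864)/(1 + 0.385×0.645864) = 1.03086/1.24866 = 0.8256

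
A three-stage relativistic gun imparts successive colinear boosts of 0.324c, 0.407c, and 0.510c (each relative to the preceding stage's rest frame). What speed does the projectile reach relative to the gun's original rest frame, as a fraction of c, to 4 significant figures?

u ≈ 0.8695c

Compose boost 2: (0.407 + 0.324)/(1 + 0.407×0.324) = 0.7310/1.13187 = 0.645835
Compose boost 3: (0.510 + 0.645835)/(1 + 0.510×0.645835) = 1.15584/1.32938 = 0.8695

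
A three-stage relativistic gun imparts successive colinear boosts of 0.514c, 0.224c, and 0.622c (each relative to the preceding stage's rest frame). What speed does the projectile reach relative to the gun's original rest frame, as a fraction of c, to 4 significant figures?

Compose boost 2: (0.224 + 0.514)/(1 + 0.224×0.514) = 0.7380/1.11514 = 0.661803
Compose boost 3: (0.622 + 0.661803)/(1 + 0.622×0.661803) = 1.28380/1.41164 = 0.9094

u ≈ 0.9094c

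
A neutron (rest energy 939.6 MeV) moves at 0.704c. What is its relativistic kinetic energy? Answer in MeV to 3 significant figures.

γ = 1/√(1 − 0.704²) = 1.4081
K = (γ − 1)m₀c² = (1.4081 − 1) × 939.6 MeV = 0.40805 × 939.6 MeV = 383 MeV

K ≈ 383 MeV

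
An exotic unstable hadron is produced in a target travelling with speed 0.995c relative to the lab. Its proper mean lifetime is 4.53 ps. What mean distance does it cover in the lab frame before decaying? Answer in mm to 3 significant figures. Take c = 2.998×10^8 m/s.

γ = 1/√(1 − 0.995²) = 10.013
Dilated lifetime: Δt = γτ₀ = 10.013 × 4.53 ps = 45.357 ps
d = vΔt = 0.995c × 45.357 ps = 2.9830×10^8 m/s × 4.5357×10^-11 s = 13.5 mm

d ≈ 13.5 mm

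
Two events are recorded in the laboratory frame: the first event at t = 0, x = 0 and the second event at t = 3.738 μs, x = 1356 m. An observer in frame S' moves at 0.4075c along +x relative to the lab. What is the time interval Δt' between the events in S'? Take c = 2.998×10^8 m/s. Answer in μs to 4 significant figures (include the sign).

γ = 1/√(1 − 0.4075²) = 1.09504
Δt' = γ(Δt − vΔx/c²) = 1.09504 × (3.738 μs − 0.4075×1356 m / (2.998×10^8 m/s))
= 1.09504 × (1.89487 μs) = 2.075 μs

Δt' ≈ 2.075 μs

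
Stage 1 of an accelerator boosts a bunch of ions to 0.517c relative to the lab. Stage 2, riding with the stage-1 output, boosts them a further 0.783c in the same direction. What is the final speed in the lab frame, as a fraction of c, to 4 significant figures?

u ≈ 0.9254c

Compose boost 2: (0.783 + 0.517)/(1 + 0.783×0.517) = 1.300/1.40481 = 0.9254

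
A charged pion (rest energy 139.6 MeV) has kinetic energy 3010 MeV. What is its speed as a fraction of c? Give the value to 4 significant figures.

γ = 1 + K/(m₀c²) = 1 + 3010/139.6 = 22.5616
β = √(1 − 1/γ²) = 0.9990

β ≈ 0.9990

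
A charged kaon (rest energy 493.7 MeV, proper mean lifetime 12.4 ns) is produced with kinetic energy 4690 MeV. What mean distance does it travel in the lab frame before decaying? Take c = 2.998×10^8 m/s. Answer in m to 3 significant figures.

d ≈ 38.9 m

γ = 1 + K/(m₀c²) = 1 + 4690/493.7 = 10.500
β = √(1 − 1/γ²) = 0.99545
Dilated lifetime: γτ₀ = 10.500 × 12.4 ns = 130.20 ns
d = βc·γτ₀ = 0.99545 × (2.998×10^8 m/s) × 1.3020×10^-7 s = 38.9 m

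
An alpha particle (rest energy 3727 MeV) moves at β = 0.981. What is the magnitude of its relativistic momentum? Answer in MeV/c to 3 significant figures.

p ≈ 18800 MeV/c

γ = 1/√(1 − 0.981²) = 5.1544
p = γβm₀c = 5.1544 × 0.981 × 3727 MeV/c = 18800 MeV/c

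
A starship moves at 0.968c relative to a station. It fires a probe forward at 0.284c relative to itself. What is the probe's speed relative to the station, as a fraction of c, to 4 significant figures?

Relativistic velocity addition: u = (u' + v)/(1 + u'v/c²)
= (0.284 + 0.968)/(1 + 0.284×0.968) = 1.252/1.27491 = 0.9820

u ≈ 0.9820c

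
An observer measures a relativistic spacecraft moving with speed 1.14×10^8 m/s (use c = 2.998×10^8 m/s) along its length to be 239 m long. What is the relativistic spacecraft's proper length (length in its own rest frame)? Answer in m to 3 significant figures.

L₀ ≈ 258 m

β = v/c = 1.14×10^8 / 2.998×10^8 = 0.38025
γ = 1/√(1 − 0.38025²) = 1.0812
L₀ = γL = 1.0812 × 239 = 258 m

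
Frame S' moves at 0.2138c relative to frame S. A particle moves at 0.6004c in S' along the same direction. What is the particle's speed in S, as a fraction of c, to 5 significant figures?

u ≈ 0.72157c

Relativistic velocity addition: u = (u' + v)/(1 + u'v/c²)
= (0.6004 + 0.2138)/(1 + 0.6004×0.2138) = 0.81420/1.128366 = 0.72157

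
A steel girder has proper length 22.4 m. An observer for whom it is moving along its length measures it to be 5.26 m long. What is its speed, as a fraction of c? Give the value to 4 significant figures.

γ = L₀/L = 22.4/5.26 = 4.25856
β = √(1 − 1/γ²) = 0.9720

β ≈ 0.9720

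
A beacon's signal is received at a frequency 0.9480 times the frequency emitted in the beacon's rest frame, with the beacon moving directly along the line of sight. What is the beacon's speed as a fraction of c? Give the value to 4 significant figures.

f_obs/f_src = √((1−β)/(1+β)) = 0.9480  ⇒  (1−β)/(1+β) = 0.898704
β = |1 − D²|/(1 + D²) = |1 − 0.898704|/(1 + 0.898704) = 0.05335

β ≈ 0.05335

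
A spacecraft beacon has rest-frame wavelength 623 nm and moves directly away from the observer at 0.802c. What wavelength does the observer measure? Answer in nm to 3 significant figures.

λ_obs ≈ 1880 nm

Relativistic Doppler: λ_obs = λ_src √((1+β)/(1−β))
= 623 × √(1.8020/0.19800) = 623 × 3.0168 = 1880 nm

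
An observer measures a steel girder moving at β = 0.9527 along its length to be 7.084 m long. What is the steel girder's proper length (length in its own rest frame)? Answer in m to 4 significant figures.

γ = 1/√(1 − 0.9527²) = 3.29042
L₀ = γL = 3.29042 × 7.084 = 23.31 m

L₀ ≈ 23.31 m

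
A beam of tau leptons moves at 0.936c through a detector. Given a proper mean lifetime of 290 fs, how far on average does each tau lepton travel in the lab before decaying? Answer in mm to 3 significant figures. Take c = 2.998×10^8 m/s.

d ≈ 0.231 mm

γ = 1/√(1 − 0.936²) = 2.8409
Dilated lifetime: Δt = γτ₀ = 2.8409 × 290 fs = 823.86 fs
d = vΔt = 0.936c × 823.86 fs = 2.8061×10^8 m/s × 8.2386×10^-13 s = 0.231 mm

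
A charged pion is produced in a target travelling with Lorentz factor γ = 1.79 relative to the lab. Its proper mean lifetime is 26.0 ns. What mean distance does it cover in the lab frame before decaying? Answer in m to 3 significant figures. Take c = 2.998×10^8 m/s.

d ≈ 11.6 m

β = √(1 − 1/γ²) = √(1 − 1/1.79²) = 0.82940
Dilated lifetime: Δt = γτ₀ = 1.79 × 26.0 ns = 46.540 ns
d = vΔt = 0.82940c × 46.540 ns = 2.4865×10^8 m/s × 4.6540×10^-8 s = 11.6 m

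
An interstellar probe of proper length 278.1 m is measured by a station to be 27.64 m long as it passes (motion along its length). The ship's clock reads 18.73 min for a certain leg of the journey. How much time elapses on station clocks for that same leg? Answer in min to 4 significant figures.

Length contraction ⇒ γ = L₀/L = 278.1/27.64 = 10.0615
Time dilation: Δt = γτ₀ = 10.0615 × 18.73 min = 188.5 min

Δt ≈ 188.5 min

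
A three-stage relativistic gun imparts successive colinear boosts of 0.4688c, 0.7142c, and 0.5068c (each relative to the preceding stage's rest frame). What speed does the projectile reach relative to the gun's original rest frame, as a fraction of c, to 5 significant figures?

Compose boost 2: (0.7142 + 0.4688)/(1 + 0.7142×0.4688) = 1.1830/1.334817 = 0.8862638
Compose boost 3: (0.5068 + 0.8862638)/(1 + 0.5068×0.8862638) = 1.393064/1.449159 = 0.96129

u ≈ 0.96129c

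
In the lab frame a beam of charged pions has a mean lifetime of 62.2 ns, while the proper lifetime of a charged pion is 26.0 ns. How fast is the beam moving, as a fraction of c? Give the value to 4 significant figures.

γ = Δt/τ₀ = 62.2/26.0 = 2.39231
β = √(1 − 1/γ²) = √(1 − 1/2.39231²) = 0.9084

β ≈ 0.9084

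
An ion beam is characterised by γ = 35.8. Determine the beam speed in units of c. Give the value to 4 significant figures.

β = √(1 − 1/γ²) = √(1 − 1/35.8²) = √(0.999220) = 0.9996

β ≈ 0.9996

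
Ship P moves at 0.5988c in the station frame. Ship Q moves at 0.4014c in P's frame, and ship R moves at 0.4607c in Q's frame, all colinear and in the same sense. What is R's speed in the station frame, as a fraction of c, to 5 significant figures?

Compose boost 2: (0.4014 + 0.5988)/(1 + 0.4014×0.5988) = 1.0002/1.240358 = 0.8063799
Compose boost 3: (0.4607 + 0.8063799)/(1 + 0.4607×0.8063799) = 1.267080/1.371499 = 0.92386

u ≈ 0.92386c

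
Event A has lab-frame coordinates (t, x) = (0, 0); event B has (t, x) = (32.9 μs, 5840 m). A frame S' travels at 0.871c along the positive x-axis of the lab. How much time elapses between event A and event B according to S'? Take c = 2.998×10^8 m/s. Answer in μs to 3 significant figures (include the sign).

Δt' ≈ 32.4 μs

γ = 1/√(1 − 0.871²) = 2.0355
Δt' = γ(Δt − vΔx/c²) = 2.0355 × (32.9 μs − 0.871×5840 m / (2.998×10^8 m/s))
= 2.0355 × (15.933 μs) = 32.4 μs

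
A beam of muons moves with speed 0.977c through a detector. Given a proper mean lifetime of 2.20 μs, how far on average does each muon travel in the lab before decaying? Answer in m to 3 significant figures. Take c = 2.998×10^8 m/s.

γ = 1/√(1 − 0.977²) = 4.6896
Dilated lifetime: Δt = γτ₀ = 4.6896 × 2.20 μs = 10.317 μs
d = vΔt = 0.977c × 10.317 μs = 2.9290×10^8 m/s × 1.0317×10^-5 s = 3020 m

d ≈ 3020 m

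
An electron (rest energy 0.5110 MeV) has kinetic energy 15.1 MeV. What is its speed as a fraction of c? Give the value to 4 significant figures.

γ = 1 + K/(m₀c²) = 1 + 15.1/0.5110 = 30.5499
β = √(1 − 1/γ²) = 0.9995

β ≈ 0.9995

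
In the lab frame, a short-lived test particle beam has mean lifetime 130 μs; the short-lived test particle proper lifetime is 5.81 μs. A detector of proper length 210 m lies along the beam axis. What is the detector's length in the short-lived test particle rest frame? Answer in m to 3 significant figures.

Time dilation ⇒ γ = Δt/τ₀ = 130/5.81 = 22.375
Length contraction: L = L₀/γ = 210/22.375 = 9.39 m

L ≈ 9.39 m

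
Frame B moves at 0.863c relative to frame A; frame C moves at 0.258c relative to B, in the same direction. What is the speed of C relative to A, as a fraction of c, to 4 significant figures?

Compose boost 2: (0.258 + 0.863)/(1 + 0.258×0.863) = 1.121/1.22265 = 0.9169

u ≈ 0.9169c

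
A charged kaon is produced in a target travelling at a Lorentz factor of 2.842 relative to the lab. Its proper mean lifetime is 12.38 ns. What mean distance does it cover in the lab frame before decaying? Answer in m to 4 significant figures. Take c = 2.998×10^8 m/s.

β = √(1 − 1/γ²) = √(1 − 1/2.842²) = 0.936051
Dilated lifetime: Δt = γτ₀ = 2.842 × 12.38 ns = 35.1840 ns
d = vΔt = 0.936051c × 35.1840 ns = 2.80628×10^8 m/s × 3.51840×10^-8 s = 9.874 m

d ≈ 9.874 m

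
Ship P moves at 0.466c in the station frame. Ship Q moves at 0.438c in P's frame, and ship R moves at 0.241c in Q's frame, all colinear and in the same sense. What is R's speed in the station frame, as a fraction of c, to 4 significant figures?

Compose boost 2: (0.438 + 0.466)/(1 + 0.438×0.466) = 0.9040/1.20411 = 0.750763
Compose boost 3: (0.241 + 0.750763)/(1 + 0.241×0.750763) = 0.991763/1.18093 = 0.8398

u ≈ 0.8398c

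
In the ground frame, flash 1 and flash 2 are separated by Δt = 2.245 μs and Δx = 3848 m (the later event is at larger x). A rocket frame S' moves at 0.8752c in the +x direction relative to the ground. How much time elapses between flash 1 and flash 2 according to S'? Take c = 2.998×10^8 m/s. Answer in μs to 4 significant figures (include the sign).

Δt' ≈ -18.58 μs

γ = 1/√(1 − 0.8752²) = 2.06714
Δt' = γ(Δt − vΔx/c²) = 2.06714 × (2.245 μs − 0.8752×3848 m / (2.998×10^8 m/s))
= 2.06714 × (-8.98839 μs) = -18.58 μs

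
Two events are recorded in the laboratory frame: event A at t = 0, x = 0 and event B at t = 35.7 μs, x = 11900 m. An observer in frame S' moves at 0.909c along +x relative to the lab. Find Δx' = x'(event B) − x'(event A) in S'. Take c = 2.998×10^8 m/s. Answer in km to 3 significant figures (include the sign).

Δx' ≈ 5.21 km

γ = 1/√(1 − 0.909²) = 2.3993
Δx' = γ(Δx − vΔt) = 2.3993 × (11900 m − 0.909×(2.998×10^8 m/s)×35.7×10^-6 s)
= 2.3993 × (2171.1 m) = 5.21 km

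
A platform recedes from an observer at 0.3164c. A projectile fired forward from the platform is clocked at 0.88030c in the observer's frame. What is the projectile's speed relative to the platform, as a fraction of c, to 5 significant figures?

Inverse velocity addition: u' = (u − v)/(1 − uv/c²)
= (0.88030 − 0.3164)/(1 − 0.88030×0.3164) = 0.56390/0.7214731 = 0.78160

u' ≈ 0.78160c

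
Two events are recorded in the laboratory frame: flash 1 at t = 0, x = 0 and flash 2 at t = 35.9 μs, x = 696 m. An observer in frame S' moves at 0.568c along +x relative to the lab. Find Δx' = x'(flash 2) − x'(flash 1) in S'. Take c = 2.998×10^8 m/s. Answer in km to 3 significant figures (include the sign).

Δx' ≈ -6.58 km

γ = 1/√(1 − 0.568²) = 1.2150
Δx' = γ(Δx − vΔt) = 1.2150 × (696 m − 0.568×(2.998×10^8 m/s)×35.9×10^-6 s)
= 1.2150 × (-5417.3 m) = -6.58 km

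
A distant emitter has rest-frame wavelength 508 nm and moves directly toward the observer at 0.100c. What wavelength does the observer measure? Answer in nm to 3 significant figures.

Relativistic Doppler: λ_obs = λ_src √((1−β)/(1+β))
= 508 × √(0.90000/1.1000) = 508 × 0.90453 = 460 nm

λ_obs ≈ 460 nm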